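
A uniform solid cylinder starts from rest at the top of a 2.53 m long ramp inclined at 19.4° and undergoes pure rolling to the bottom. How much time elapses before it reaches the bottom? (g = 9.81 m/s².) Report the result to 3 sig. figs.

t ≈ 1.53 s

With I = (1/2)MR², the ratio k = I/(MR²) is 0.5.
Newton's second law down the slope: Mg sinθ − f = Ma. The torque equation fR = Iα (with α = a/R) gives f = kMa.
Hence a = g sinθ/(1+k) = 9.81×sin19.4°/1.5 = 2.172 m/s².
Starting from rest, L = ½at², so t = √(2L/a) = √(2×2.53/2.172) ≈ 1.53 s.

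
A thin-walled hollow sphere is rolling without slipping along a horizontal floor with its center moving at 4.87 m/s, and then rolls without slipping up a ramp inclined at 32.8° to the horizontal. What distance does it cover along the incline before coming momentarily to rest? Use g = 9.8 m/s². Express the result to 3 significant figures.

For this body I = (2/3)MR², i.e. k = I/(MR²) = 2/3.
Rolling without slipping gives ω = v/R, so the total kinetic energy is ½Mv² + ½Iω² = ½(1+k)Mv² = (5/6)Mv².
Setting this equal to Mgh gives the vertical rise h = (1+k)v₀²/(2g) = 1.667×4.87²/(2×9.8) = 2.017 m.
Along the incline, d = h/sinθ = 2.017/sin32.8° ≈ 3.72 m.

d ≈ 3.72 m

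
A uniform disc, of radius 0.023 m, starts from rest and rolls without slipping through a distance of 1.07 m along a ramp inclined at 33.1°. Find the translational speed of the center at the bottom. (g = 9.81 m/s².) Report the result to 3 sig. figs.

v ≈ 2.76 m/s

With I = (1/2)MR², the ratio k = I/(MR²) is 0.5.
The rolling condition ω = v/R makes the rotational term ½I(v/R)² = ½kMv², so KE_total = ½(1+k)Mv² = (3/4)Mv².
The vertical drop is h = L sinθ = 1.07 × sin33.1° = 0.5843 m.
Energy conservation: Mgh = (3/4)Mv², so v = √(2gh/(1+k)) = √(2 × 9.81 × 0.5843 / 1.5) ≈ 2.76 m/s.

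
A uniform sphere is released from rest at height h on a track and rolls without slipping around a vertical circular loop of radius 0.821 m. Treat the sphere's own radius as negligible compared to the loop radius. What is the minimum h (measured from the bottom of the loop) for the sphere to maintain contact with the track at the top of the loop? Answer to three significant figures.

h_min ≈ 2.22 m

For this body I = (2/5)MR², i.e. k = I/(MR²) = 0.4.
At the top of the loop, the minimum-contact condition is Mg = Mv_top²/r, so v_top² = gr.
With ω = v/R, the kinetic energy at speed v is ½(1+k)Mv² = (7/10)Mv².
Energy conservation from release (height h) to the top (height 2r): Mgh = Mg(2r) + (7/10)M·gr.
Thus h_min = 2r + (1+k)r/2 = r(2 + 1.4/2) = 0.821 × 2.7 ≈ 2.22 m.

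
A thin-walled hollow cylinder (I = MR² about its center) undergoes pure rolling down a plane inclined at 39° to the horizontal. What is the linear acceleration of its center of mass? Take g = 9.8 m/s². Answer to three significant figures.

With I = MR², the ratio k = I/(MR²) is 1.
Translational: Mg sinθ − f = Ma. Rotational about the CM: fR = Iα = kMRa, so f = kMa.
Eliminating f: Mg sinθ = (1+k)Ma, so a = g sinθ/(1+k) = 9.8 × sin39° / 2 ≈ 3.08 m/s².

a ≈ 3.08 m/s²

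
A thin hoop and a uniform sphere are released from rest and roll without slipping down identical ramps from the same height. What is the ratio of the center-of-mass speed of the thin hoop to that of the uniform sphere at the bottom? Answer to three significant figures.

v_ratio ≈ 0.837

Each satisfies Mgh = ½(1+k)Mv² with k = I/(MR²), so v ∝ 1/√(1+k).
For the thin hoop k = 1; for the uniform sphere k = 0.4.
v₁/v₂ = √((1+k₂)/(1+k₁)) = √(1.4/2) ≈ 0.837.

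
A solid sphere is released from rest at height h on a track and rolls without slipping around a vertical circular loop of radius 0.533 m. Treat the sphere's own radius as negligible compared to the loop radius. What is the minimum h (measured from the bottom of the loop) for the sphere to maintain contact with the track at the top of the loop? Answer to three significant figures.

h_min ≈ 1.44 m

Here I = (2/5)MR², so the shape factor k = I/(MR²) = 0.4.
At the top of the loop, the minimum-contact condition is Mg = Mv_top²/r, so v_top² = gr.
With ω = v/R, the kinetic energy at speed v is ½(1+k)Mv² = (7/10)Mv².
Energy conservation from release (height h) to the top (height 2r): Mgh = Mg(2r) + (7/10)M·gr.
Thus h_min = 2r + (1+k)r/2 = r(2 + 1.4/2) = 0.533 × 2.7 ≈ 1.44 m.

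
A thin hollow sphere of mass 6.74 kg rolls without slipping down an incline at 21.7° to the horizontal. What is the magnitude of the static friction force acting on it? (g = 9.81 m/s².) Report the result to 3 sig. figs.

The moment of inertia is (2/3)MR², giving k ≡ I/(MR²) = 2/3.
Newton's second law down the slope: Mg sinθ − f = Ma. The torque equation fR = Iα (with α = a/R) gives f = kMa.
Combining, a = g sinθ/(1+k) and f = kMa = kMg sinθ/(1+k).
f = (2/3) × 6.74 × 9.81 × sin21.7° / 1.667 ≈ 9.78 N.

f ≈ 9.78 N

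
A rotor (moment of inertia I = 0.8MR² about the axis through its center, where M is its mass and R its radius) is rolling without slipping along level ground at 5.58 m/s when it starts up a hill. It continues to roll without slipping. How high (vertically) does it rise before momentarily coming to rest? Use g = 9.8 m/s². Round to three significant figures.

h ≈ 2.86 m

The moment of inertia is 0.8MR², giving k ≡ I/(MR²) = 0.8.
The rolling condition ω = v/R makes the rotational term ½I(v/R)² = ½kMv², so KE_total = ½(1+k)Mv² = (9/10)Mv².
All of this converts to potential energy at the highest point: (9/10)Mv₀² = Mgh.
Thus h = (1+k)v₀²/(2g) = 1.8 × 5.58² / (2 × 9.8) ≈ 2.86 m.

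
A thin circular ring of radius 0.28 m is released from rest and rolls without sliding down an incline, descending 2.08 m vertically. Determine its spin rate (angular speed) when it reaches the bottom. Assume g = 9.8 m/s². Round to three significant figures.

For this body I = MR², i.e. k = I/(MR²) = 1.
The rolling condition ω = v/R makes the rotational term ½I(v/R)² = ½kMv², so KE_total = ½(1+k)Mv² = Mv².
Energy conservation Mgh = ½(1+k)Mv² gives v = √(2gh/(1+k)) = √(2 × 9.8 × 2.08 / 2) = 4.515 m/s.
Then ω = v/R = 4.515 / 0.28 ≈ 16.1 rad/s.

ω ≈ 16.1 rad/s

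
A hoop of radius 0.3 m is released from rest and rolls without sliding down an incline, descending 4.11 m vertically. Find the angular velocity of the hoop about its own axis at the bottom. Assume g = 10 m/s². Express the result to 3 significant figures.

ω ≈ 21.4 rad/s

Here I = MR², so the shape factor k = I/(MR²) = 1.
Rolling without slipping gives ω = v/R, so the total kinetic energy is ½Mv² + ½Iω² = ½(1+k)Mv² = Mv².
Energy conservation Mgh = ½(1+k)Mv² gives v = √(2gh/(1+k)) = √(2 × 10 × 4.11 / 2) = 6.411 m/s.
The angular speed follows from ω = v/R = 6.411/0.3 ≈ 21.4 rad/s.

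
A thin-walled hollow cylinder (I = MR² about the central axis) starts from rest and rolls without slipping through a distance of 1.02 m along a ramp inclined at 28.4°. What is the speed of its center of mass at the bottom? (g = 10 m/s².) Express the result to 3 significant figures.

For this body I = MR², i.e. k = I/(MR²) = 1.
Rolling without slipping gives ω = v/R, so the total kinetic energy is ½Mv² + ½Iω² = ½(1+k)Mv² = Mv².
The vertical drop is h = L sinθ = 1.02 × sin28.4° = 0.4851 m.
Setting Mgh = Mv² gives v = √(2gh/(1+k)) = √(2·10·0.4851/2) ≈ 2.20 m/s.

v ≈ 2.20 m/s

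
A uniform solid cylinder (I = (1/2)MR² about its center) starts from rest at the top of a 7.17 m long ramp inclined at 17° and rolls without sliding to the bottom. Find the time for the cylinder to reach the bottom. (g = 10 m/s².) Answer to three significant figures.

t ≈ 2.71 s

Here I = (1/2)MR², so the shape factor k = I/(MR²) = 0.5.
Along the incline Mg sinθ − f = Ma, and torque about the center fR = Iα = kMR²(a/R) gives f = kMa.
Hence a = g sinθ/(1+k) = 10×sin17°/1.5 = 1.949 m/s².
With constant a from rest, t = √(2L/a) = √(2·7.17/1.949) ≈ 2.71 s.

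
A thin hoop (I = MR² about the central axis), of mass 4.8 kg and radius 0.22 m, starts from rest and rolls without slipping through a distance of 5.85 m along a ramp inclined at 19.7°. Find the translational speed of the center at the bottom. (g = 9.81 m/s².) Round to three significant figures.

v ≈ 4.40 m/s

Here I = MR², so the shape factor k = I/(MR²) = 1.
Since it rolls without slipping, ω = v/R and KE = ½Mv² + ½Iω² = ½(1+k)Mv² = Mv².
The vertical drop is h = L sinθ = 5.85 × sin19.7° = 1.972 m.
Setting Mgh = Mv² gives v = √(2gh/(1+k)) = √(2·9.81·1.972/2) ≈ 4.40 m/s.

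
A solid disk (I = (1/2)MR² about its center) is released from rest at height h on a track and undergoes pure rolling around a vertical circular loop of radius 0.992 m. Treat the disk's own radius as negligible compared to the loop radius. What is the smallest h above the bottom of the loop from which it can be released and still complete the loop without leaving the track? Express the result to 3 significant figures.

For this body I = (1/2)MR², i.e. k = I/(MR²) = 0.5.
At the top of the loop, the minimum-contact condition is Mg = Mv_top²/r, so v_top² = gr.
With ω = v/R, the kinetic energy at speed v is ½(1+k)Mv² = (3/4)Mv².
Energy conservation from release (height h) to the top (height 2r): Mgh = Mg(2r) + (3/4)M·gr.
Thus h_min = 2r + (1+k)r/2 = r(2 + 1.5/2) = 0.992 × 2.75 ≈ 2.73 m.

h_min ≈ 2.73 m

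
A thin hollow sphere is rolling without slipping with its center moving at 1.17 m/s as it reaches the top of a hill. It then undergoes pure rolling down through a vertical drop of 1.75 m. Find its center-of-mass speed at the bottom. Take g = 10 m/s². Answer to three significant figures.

v ≈ 4.73 m/s

For this body I = (2/3)MR², i.e. k = I/(MR²) = 2/3.
Since it rolls without slipping, ω = v/R and KE = ½Mv² + ½Iω² = ½(1+k)Mv² = (5/6)Mv².
Energy conservation: (5/6)Mv₀² + Mgh = (5/6)Mv², so v² = v₀² + 2gh/(1+k).
v = √(1.17² + 2×10×1.75/1.667) = √22.37 ≈ 4.73 m/s.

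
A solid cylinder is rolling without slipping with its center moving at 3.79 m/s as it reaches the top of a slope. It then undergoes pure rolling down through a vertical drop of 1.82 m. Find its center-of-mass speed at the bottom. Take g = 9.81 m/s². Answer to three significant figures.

For this body I = (1/2)MR², i.e. k = I/(MR²) = 0.5.
Rolling without slipping gives ω = v/R, so the total kinetic energy is ½Mv² + ½Iω² = ½(1+k)Mv² = (3/4)Mv².
Energy conservation: (3/4)Mv₀² + Mgh = (3/4)Mv², so v² = v₀² + 2gh/(1+k).
v = √(3.79² + 2×9.81×1.82/1.5) = √38.17 ≈ 6.18 m/s.

v ≈ 6.18 m/s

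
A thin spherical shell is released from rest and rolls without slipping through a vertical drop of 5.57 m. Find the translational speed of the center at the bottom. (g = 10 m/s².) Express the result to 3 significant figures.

v ≈ 8.18 m/s

For this body I = (2/3)MR², i.e. k = I/(MR²) = 2/3.
Since it rolls without slipping, ω = v/R and KE = ½Mv² + ½Iω² = ½(1+k)Mv² = (5/6)Mv².
Energy conservation: Mgh = (5/6)Mv², so v = √(2gh/(1+k)) = √(2 × 10 × 5.57 / 1.667) ≈ 8.18 m/s.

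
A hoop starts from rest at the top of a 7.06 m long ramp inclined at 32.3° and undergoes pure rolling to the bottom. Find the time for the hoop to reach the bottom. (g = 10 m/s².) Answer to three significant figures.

Here I = MR², so the shape factor k = I/(MR²) = 1.
Along the incline Mg sinθ − f = Ma, and torque about the center fR = Iα = kMR²(a/R) gives f = kMa.
Hence a = g sinθ/(1+k) = 10×sin32.3°/2 = 2.672 m/s².
Starting from rest, L = ½at², so t = √(2L/a) = √(2×7.06/2.672) ≈ 2.30 s.

t ≈ 2.30 s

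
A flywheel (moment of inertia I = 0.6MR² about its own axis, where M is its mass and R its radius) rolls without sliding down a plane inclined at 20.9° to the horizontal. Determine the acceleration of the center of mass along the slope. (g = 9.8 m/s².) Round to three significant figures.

The moment of inertia is 0.6MR², giving k ≡ I/(MR²) = 0.6.
Newton's second law down the slope: Mg sinθ − f = Ma. The torque equation fR = Iα (with α = a/R) gives f = kMa.
Eliminating f: Mg sinθ = (1+k)Ma, so a = g sinθ/(1+k) = 9.8 × sin20.9° / 1.6 ≈ 2.19 m/s².

a ≈ 2.19 m/s²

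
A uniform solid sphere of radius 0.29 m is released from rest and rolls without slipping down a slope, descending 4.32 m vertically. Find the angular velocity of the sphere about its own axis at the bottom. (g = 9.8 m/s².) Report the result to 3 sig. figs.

ω ≈ 26.8 rad/s

For this body I = (2/5)MR², i.e. k = I/(MR²) = 0.4.
The rolling condition ω = v/R makes the rotational term ½I(v/R)² = ½kMv², so KE_total = ½(1+k)Mv² = (7/10)Mv².
Energy conservation Mgh = ½(1+k)Mv² gives v = √(2gh/(1+k)) = √(2 × 9.8 × 4.32 / 1.4) = 7.777 m/s.
The angular speed follows from ω = v/R = 7.777/0.29 ≈ 26.8 rad/s.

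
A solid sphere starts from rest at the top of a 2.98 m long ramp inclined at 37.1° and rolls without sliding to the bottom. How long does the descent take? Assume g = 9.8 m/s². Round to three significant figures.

With I = (2/5)MR², the ratio k = I/(MR²) is 0.4.
Translational: Mg sinθ − f = Ma. Rotational about the CM: fR = Iα = kMRa, so f = kMa.
Hence a = g sinθ/(1+k) = 9.8×sin37.1°/1.4 = 4.222 m/s².
With constant a from rest, t = √(2L/a) = √(2·2.98/4.222) ≈ 1.19 s.

t ≈ 1.19 s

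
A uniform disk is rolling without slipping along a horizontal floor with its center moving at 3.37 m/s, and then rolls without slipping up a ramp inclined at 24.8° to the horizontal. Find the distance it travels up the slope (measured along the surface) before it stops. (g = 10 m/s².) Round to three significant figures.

For this body I = (1/2)MR², i.e. k = I/(MR²) = 0.5.
The rolling condition ω = v/R makes the rotational term ½I(v/R)² = ½kMv², so KE_total = ½(1+k)Mv² = (3/4)Mv².
Setting this equal to Mgh gives the vertical rise h = (1+k)v₀²/(2g) = 1.5×3.37²/(2×10) = 0.8518 m.
The distance along the slope is d = h/sinθ = 0.8518/sin24.8° ≈ 2.03 m.

d ≈ 2.03 m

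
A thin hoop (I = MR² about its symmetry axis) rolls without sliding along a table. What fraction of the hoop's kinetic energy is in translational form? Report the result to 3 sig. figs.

fraction ≈ 0.500

With I = MR², the ratio k = I/(MR²) is 1.
With ω = v/R, KE_trans = ½Mv² and KE_rot = ½Iω² = ½kMv², so KE_total = ½(1+k)Mv².
The translational fraction is therefore 1/(1+k) = 1/2 ≈ 0.500.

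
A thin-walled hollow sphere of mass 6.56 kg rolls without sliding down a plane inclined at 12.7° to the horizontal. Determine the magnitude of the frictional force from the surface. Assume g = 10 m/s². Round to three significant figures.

f ≈ 5.77 N

For this body I = (2/3)MR², i.e. k = I/(MR²) = 2/3.
Translational: Mg sinθ − f = Ma. Rotational about the CM: fR = Iα = kMRa, so f = kMa.
Combining, a = g sinθ/(1+k) and f = kMa = kMg sinθ/(1+k).
f = (2/3) × 6.56 × 10 × sin12.7° / 1.667 ≈ 5.77 N.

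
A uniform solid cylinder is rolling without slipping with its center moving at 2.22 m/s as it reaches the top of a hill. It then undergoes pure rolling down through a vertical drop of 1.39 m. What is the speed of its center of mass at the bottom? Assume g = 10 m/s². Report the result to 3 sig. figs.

With I = (1/2)MR², the ratio k = I/(MR²) is 0.5.
Since it rolls without slipping, ω = v/R and KE = ½Mv² + ½Iω² = ½(1+k)Mv² = (3/4)Mv².
Energy conservation: (3/4)Mv₀² + Mgh = (3/4)Mv², so v² = v₀² + 2gh/(1+k).
v = √(2.22² + 2×10×1.39/1.5) = √23.46 ≈ 4.84 m/s.

v ≈ 4.84 m/s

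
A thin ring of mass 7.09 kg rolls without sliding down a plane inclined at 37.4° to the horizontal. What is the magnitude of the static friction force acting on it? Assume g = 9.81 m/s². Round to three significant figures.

With I = MR², the ratio k = I/(MR²) is 1.
Translational: Mg sinθ − f = Ma. Rotational about the CM: fR = Iα = kMRa, so f = kMa.
Combining, a = g sinθ/(1+k) and f = kMa = kMg sinθ/(1+k).
f = 1 × 7.09 × 9.81 × sin37.4° / 2 ≈ 21.1 N.

f ≈ 21.1 N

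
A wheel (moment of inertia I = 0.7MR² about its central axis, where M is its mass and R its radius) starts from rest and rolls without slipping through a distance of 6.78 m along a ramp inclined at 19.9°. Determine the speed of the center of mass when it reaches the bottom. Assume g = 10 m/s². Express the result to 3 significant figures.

For this body I = 0.7MR², i.e. k = I/(MR²) = 0.7.
The rolling condition ω = v/R makes the rotational term ½I(v/R)² = ½kMv², so KE_total = ½(1+k)Mv² = (17/20)Mv².
The vertical drop is h = L sinθ = 6.78 × sin19.9° = 2.308 m.
Energy conservation: Mgh = (17/20)Mv², so v = √(2gh/(1+k)) = √(2 × 10 × 2.308 / 1.7) ≈ 5.21 m/s.

v ≈ 5.21 m/s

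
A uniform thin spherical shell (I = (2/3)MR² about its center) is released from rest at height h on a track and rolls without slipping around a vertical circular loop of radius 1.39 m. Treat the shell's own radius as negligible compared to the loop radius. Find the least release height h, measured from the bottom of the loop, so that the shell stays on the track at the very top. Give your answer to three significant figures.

The moment of inertia is (2/3)MR², giving k ≡ I/(MR²) = 2/3.
At the top, contact is just lost when gravity alone supplies the centripetal force: Mg = Mv_top²/r, i.e. v_top² = gr.
With ω = v/R, the kinetic energy at speed v is ½(1+k)Mv² = (5/6)Mv².
Energy conservation from release (height h) to the top (height 2r): Mgh = Mg(2r) + (5/6)M·gr.
Thus h_min = 2r + (1+k)r/2 = r(2 + 1.667/2) = 1.39 × 2.833 ≈ 3.94 m.

h_min ≈ 3.94 m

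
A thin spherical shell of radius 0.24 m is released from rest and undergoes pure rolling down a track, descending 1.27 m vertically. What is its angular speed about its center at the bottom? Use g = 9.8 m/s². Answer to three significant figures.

ω ≈ 16.1 rad/s

The moment of inertia is (2/3)MR², giving k ≡ I/(MR²) = 2/3.
The rolling condition ω = v/R makes the rotational term ½I(v/R)² = ½kMv², so KE_total = ½(1+k)Mv² = (5/6)Mv².
Energy conservation Mgh = ½(1+k)Mv² gives v = √(2gh/(1+k)) = √(2 × 9.8 × 1.27 / 1.667) = 3.865 m/s.
The angular speed follows from ω = v/R = 3.865/0.24 ≈ 16.1 rad/s.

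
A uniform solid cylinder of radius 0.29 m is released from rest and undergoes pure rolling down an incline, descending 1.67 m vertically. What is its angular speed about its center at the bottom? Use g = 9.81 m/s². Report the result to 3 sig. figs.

ω ≈ 16.1 rad/s

The moment of inertia is (1/2)MR², giving k ≡ I/(MR²) = 0.5.
Pure rolling means v = ωR; then KE = ½Mv² + ½I(v/R)² = ½(1+k)Mv² = (3/4)Mv².
Energy conservation Mgh = ½(1+k)Mv² gives v = √(2gh/(1+k)) = √(2 × 9.81 × 1.67 / 1.5) = 4.674 m/s.
Then ω = v/R = 4.674 / 0.29 ≈ 16.1 rad/s.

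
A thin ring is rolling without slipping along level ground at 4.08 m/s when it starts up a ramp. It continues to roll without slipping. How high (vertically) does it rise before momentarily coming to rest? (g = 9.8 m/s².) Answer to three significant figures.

The moment of inertia is MR², giving k ≡ I/(MR²) = 1.
Since it rolls without slipping, ω = v/R and KE = ½Mv² + ½Iω² = ½(1+k)Mv² = Mv².
At the top the kinetic energy is zero, so Mv₀² = Mgh.
Thus h = (1+k)v₀²/(2g) = 2 × 4.08² / (2 × 9.8) ≈ 1.70 m.

h ≈ 1.70 m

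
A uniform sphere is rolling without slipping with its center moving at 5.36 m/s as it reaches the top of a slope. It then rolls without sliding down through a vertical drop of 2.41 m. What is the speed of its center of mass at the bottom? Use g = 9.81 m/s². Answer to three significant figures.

v ≈ 7.91 m/s

Here I = (2/5)MR², so the shape factor k = I/(MR²) = 0.4.
Pure rolling means v = ωR; then KE = ½Mv² + ½I(v/R)² = ½(1+k)Mv² = (7/10)Mv².
Energy conservation: (7/10)Mv₀² + Mgh = (7/10)Mv², so v² = v₀² + 2gh/(1+k).
v = √(5.36² + 2×9.81×2.41/1.4) = √62.5 ≈ 7.91 m/s.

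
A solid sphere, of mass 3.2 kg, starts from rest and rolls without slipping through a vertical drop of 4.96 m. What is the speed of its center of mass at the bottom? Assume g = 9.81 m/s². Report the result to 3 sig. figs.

v ≈ 8.34 m/s

Here I = (2/5)MR², so the shape factor k = I/(MR²) = 0.4.
The rolling condition ω = v/R makes the rotational term ½I(v/R)² = ½kMv², so KE_total = ½(1+k)Mv² = (7/10)Mv².
Energy conservation: Mgh = (7/10)Mv², so v = √(2gh/(1+k)) = √(2 × 9.81 × 4.96 / 1.4) ≈ 8.34 m/s.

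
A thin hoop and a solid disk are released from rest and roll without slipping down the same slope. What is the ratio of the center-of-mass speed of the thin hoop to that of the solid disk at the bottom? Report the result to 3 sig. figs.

Each satisfies Mgh = ½(1+k)Mv² with k = I/(MR²), so v ∝ 1/√(1+k).
For the thin hoop k = 1; for the solid disk k = 0.5.
v₁/v₂ = √((1+k₂)/(1+k₁)) = √(1.5/2) ≈ 0.866.

v_ratio ≈ 0.866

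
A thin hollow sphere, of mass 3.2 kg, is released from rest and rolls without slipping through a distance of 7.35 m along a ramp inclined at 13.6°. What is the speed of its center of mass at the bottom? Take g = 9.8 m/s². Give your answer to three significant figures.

The moment of inertia is (2/3)MR², giving k ≡ I/(MR²) = 2/3.
Since it rolls without slipping, ω = v/R and KE = ½Mv² + ½Iω² = ½(1+k)Mv² = (5/6)Mv².
The vertical drop is h = L sinθ = 7.35 × sin13.6° = 1.728 m.
Setting Mgh = (5/6)Mv² gives v = √(2gh/(1+k)) = √(2·9.8·1.728/1.667) ≈ 4.51 m/s.

v ≈ 4.51 m/s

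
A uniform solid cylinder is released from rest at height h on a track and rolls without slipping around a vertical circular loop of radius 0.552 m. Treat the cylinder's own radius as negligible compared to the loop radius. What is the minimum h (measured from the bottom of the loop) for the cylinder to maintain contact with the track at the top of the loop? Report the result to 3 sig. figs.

h_min ≈ 1.52 m

For this body I = (1/2)MR², i.e. k = I/(MR²) = 0.5.
At the top, contact is just lost when gravity alone supplies the centripetal force: Mg = Mv_top²/r, i.e. v_top² = gr.
With ω = v/R, the kinetic energy at speed v is ½(1+k)Mv² = (3/4)Mv².
Energy conservation from release (height h) to the top (height 2r): Mgh = Mg(2r) + (3/4)M·gr.
Thus h_min = 2r + (1+k)r/2 = r(2 + 1.5/2) = 0.552 × 2.75 ≈ 1.52 m.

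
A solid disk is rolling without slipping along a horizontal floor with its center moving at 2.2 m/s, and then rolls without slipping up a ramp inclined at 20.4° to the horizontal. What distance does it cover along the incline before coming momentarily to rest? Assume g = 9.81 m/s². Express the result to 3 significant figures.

d ≈ 1.06 m

Here I = (1/2)MR², so the shape factor k = I/(MR²) = 0.5.
The rolling condition ω = v/R makes the rotational term ½I(v/R)² = ½kMv², so KE_total = ½(1+k)Mv² = (3/4)Mv².
Setting this equal to Mgh gives the vertical rise h = (1+k)v₀²/(2g) = 1.5×2.2²/(2×9.81) = 0.37 m.
The distance along the slope is d = h/sinθ = 0.37/sin20.4° ≈ 1.06 m.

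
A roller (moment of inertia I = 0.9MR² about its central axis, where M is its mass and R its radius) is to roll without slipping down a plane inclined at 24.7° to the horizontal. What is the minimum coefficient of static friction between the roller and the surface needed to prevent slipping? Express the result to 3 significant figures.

The moment of inertia is 0.9MR², giving k ≡ I/(MR²) = 0.9.
Along the incline Mg sinθ − f = Ma, and torque about the center fR = Iα = kMR²(a/R) gives f = kMa.
These give a = g sinθ/(1+k) and the required friction f = kMg sinθ/(1+k).
With N = Mg cosθ, the no-slip condition f ≤ μN gives μ_min = f/N = k tanθ/(1+k).
μ_min = 0.9 × tan24.7° / 1.9 ≈ 0.218.

μ_min ≈ 0.218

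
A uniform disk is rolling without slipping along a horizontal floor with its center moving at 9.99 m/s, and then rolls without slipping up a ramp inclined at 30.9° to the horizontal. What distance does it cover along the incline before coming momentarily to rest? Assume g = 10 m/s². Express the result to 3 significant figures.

d ≈ 14.6 m

The moment of inertia is (1/2)MR², giving k ≡ I/(MR²) = 0.5.
Since it rolls without slipping, ω = v/R and KE = ½Mv² + ½Iω² = ½(1+k)Mv² = (3/4)Mv².
Setting this equal to Mgh gives the vertical rise h = (1+k)v₀²/(2g) = 1.5×9.99²/(2×10) = 7.485 m.
The distance along the slope is d = h/sinθ = 7.485/sin30.9° ≈ 14.6 m.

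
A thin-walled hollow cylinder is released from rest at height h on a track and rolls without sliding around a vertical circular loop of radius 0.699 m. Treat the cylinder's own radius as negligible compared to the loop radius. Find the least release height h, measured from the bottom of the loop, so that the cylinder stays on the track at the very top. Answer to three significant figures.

h_min ≈ 2.10 m

With I = MR², the ratio k = I/(MR²) is 1.
At the top of the loop, the minimum-contact condition is Mg = Mv_top²/r, so v_top² = gr.
With ω = v/R, the kinetic energy at speed v is ½(1+k)Mv² = Mv².
Energy conservation from release (height h) to the top (height 2r): Mgh = Mg(2r) + M·gr.
Thus h_min = 2r + (1+k)r/2 = r(2 + 2/2) = 0.699 × 3 ≈ 2.10 m.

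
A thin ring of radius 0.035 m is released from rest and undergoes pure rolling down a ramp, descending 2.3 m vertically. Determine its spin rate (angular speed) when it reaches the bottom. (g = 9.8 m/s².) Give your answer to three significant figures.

With I = MR², the ratio k = I/(MR²) is 1.
Since it rolls without slipping, ω = v/R and KE = ½Mv² + ½Iω² = ½(1+k)Mv² = Mv².
Energy conservation Mgh = ½(1+k)Mv² gives v = √(2gh/(1+k)) = √(2 × 9.8 × 2.3 / 2) = 4.748 m/s.
Then ω = v/R = 4.748 / 0.035 ≈ 136 rad/s.

ω ≈ 136 rad/s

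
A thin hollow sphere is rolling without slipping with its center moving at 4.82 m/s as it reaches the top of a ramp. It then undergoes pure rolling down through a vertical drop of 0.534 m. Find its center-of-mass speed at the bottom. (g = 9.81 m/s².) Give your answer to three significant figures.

v ≈ 5.43 m/s

Here I = (2/3)MR², so the shape factor k = I/(MR²) = 2/3.
Rolling without slipping gives ω = v/R, so the total kinetic energy is ½Mv² + ½Iω² = ½(1+k)Mv² = (5/6)Mv².
Energy conservation: (5/6)Mv₀² + Mgh = (5/6)Mv², so v² = v₀² + 2gh/(1+k).
v = √(4.82² + 2×9.81×0.534/1.667) = √29.52 ≈ 5.43 m/s.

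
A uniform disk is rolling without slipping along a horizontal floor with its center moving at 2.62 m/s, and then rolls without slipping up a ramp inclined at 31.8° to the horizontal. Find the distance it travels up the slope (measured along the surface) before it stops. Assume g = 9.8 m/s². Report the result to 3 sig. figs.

The moment of inertia is (1/2)MR², giving k ≡ I/(MR²) = 0.5.
Pure rolling means v = ωR; then KE = ½Mv² + ½I(v/R)² = ½(1+k)Mv² = (3/4)Mv².
Setting this equal to Mgh gives the vertical rise h = (1+k)v₀²/(2g) = 1.5×2.62²/(2×9.8) = 0.5253 m.
The distance along the slope is d = h/sinθ = 0.5253/sin31.8° ≈ 0.997 m.

d ≈ 0.997 m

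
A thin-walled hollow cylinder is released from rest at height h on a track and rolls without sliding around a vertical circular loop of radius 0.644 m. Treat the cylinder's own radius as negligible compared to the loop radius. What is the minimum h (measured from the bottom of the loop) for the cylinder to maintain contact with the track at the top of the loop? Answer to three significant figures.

Here I = MR², so the shape factor k = I/(MR²) = 1.
At the top of the loop, the minimum-contact condition is Mg = Mv_top²/r, so v_top² = gr.
With ω = v/R, the kinetic energy at speed v is ½(1+k)Mv² = Mv².
Energy conservation from release (height h) to the top (height 2r): Mgh = Mg(2r) + M·gr.
Thus h_min = 2r + (1+k)r/2 = r(2 + 2/2) = 0.644 × 3 ≈ 1.93 m.

h_min ≈ 1.93 m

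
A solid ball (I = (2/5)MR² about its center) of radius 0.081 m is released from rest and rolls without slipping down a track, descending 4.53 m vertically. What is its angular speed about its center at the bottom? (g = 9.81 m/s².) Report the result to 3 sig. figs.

ω ≈ 98.4 rad/s

The moment of inertia is (2/5)MR², giving k ≡ I/(MR²) = 0.4.
Rolling without slipping gives ω = v/R, so the total kinetic energy is ½Mv² + ½Iω² = ½(1+k)Mv² = (7/10)Mv².
Energy conservation Mgh = ½(1+k)Mv² gives v = √(2gh/(1+k)) = √(2 × 9.81 × 4.53 / 1.4) = 7.968 m/s.
The angular speed follows from ω = v/R = 7.968/0.081 ≈ 98.4 rad/s.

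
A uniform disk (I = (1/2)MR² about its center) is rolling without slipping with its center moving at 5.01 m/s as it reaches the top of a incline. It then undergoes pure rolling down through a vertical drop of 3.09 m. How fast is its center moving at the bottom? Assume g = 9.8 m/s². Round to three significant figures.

The moment of inertia is (1/2)MR², giving k ≡ I/(MR²) = 0.5.
Since it rolls without slipping, ω = v/R and KE = ½Mv² + ½Iω² = ½(1+k)Mv² = (3/4)Mv².
Conserving energy between top and bottom: (3/4)Mv² = (3/4)Mv₀² + Mgh, hence v² = v₀² + 2gh/(1+k).
v = √(5.01² + 2×9.8×3.09/1.5) = √65.48 ≈ 8.09 m/s.

v ≈ 8.09 m/s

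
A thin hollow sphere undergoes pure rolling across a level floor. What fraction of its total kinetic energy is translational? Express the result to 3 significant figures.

Here I = (2/3)MR², so the shape factor k = I/(MR²) = 2/3.
With ω = v/R, KE_trans = ½Mv² and KE_rot = ½Iω² = ½kMv², so KE_total = ½(1+k)Mv².
The translational fraction is therefore 1/(1+k) = 1/1.667 ≈ 0.600.

fraction ≈ 0.600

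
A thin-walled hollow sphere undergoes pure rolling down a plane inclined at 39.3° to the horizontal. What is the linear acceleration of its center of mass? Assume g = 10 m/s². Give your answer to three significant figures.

a ≈ 3.80 m/s²

For this body I = (2/3)MR², i.e. k = I/(MR²) = 2/3.
Along the incline Mg sinθ − f = Ma, and torque about the center fR = Iα = kMR²(a/R) gives f = kMa.
Eliminating f: Mg sinθ = (1+k)Ma, so a = g sinθ/(1+k) = 10 × sin39.3° / 1.667 ≈ 3.80 m/s².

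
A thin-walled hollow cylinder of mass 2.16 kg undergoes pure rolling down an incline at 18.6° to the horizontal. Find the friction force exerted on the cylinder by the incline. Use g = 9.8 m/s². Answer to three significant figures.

Here I = MR², so the shape factor k = I/(MR²) = 1.
Translational: Mg sinθ − f = Ma. Rotational about the CM: fR = Iα = kMRa, so f = kMa.
Combining, a = g sinθ/(1+k) and f = kMa = kMg sinθ/(1+k).
f = 1 × 2.16 × 9.8 × sin18.6° / 2 ≈ 3.38 N.

f ≈ 3.38 N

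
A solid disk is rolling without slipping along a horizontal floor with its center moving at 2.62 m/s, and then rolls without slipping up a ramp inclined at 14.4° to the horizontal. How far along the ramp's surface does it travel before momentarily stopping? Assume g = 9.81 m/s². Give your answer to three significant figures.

For this body I = (1/2)MR², i.e. k = I/(MR²) = 0.5.
The rolling condition ω = v/R makes the rotational term ½I(v/R)² = ½kMv², so KE_total = ½(1+k)Mv² = (3/4)Mv².
Setting this equal to Mgh gives the vertical rise h = (1+k)v₀²/(2g) = 1.5×2.62²/(2×9.81) = 0.5248 m.
Along the incline, d = h/sinθ = 0.5248/sin14.4° ≈ 2.11 m.

d ≈ 2.11 m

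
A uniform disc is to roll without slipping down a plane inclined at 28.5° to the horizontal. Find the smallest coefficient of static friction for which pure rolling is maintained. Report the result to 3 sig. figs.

With I = (1/2)MR², the ratio k = I/(MR²) is 0.5.
Along the incline Mg sinθ − f = Ma, and torque about the center fR = Iα = kMR²(a/R) gives f = kMa.
These give a = g sinθ/(1+k) and the required friction f = kMg sinθ/(1+k).
With N = Mg cosθ, the no-slip condition f ≤ μN gives μ_min = f/N = k tanθ/(1+k).
μ_min = 0.5 × tan28.5° / 1.5 ≈ 0.181.

μ_min ≈ 0.181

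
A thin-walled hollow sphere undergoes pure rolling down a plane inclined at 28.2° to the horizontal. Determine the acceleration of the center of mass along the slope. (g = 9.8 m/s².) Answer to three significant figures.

a ≈ 2.78 m/s²

Here I = (2/3)MR², so the shape factor k = I/(MR²) = 2/3.
Along the incline Mg sinθ − f = Ma, and torque about the center fR = Iα = kMR²(a/R) gives f = kMa.
Eliminating f: Mg sinθ = (1+k)Ma, so a = g sinθ/(1+k) = 9.8 × sin28.2° / 1.667 ≈ 2.78 m/s².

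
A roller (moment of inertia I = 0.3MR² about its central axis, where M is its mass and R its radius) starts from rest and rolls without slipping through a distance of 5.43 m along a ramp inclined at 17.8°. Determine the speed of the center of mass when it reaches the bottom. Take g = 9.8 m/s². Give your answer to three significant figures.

The moment of inertia is 0.3MR², giving k ≡ I/(MR²) = 0.3.
Pure rolling means v = ωR; then KE = ½Mv² + ½I(v/R)² = ½(1+k)Mv² = (13/20)Mv².
The vertical drop is h = L sinθ = 5.43 × sin17.8° = 1.66 m.
Energy conservation: Mgh = (13/20)Mv², so v = √(2gh/(1+k)) = √(2 × 9.8 × 1.66 / 1.3) ≈ 5.00 m/s.

v ≈ 5.00 m/s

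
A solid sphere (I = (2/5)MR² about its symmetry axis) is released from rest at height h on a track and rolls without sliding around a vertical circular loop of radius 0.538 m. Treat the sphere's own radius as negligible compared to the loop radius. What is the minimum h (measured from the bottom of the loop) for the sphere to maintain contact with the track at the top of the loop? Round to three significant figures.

The moment of inertia is (2/5)MR², giving k ≡ I/(MR²) = 0.4.
At the top of the loop, the minimum-contact condition is Mg = Mv_top²/r, so v_top² = gr.
With ω = v/R, the kinetic energy at speed v is ½(1+k)Mv² = (7/10)Mv².
Energy conservation from release (height h) to the top (height 2r): Mgh = Mg(2r) + (7/10)M·gr.
Thus h_min = 2r + (1+k)r/2 = r(2 + 1.4/2) = 0.538 × 2.7 ≈ 1.45 m.

h_min ≈ 1.45 m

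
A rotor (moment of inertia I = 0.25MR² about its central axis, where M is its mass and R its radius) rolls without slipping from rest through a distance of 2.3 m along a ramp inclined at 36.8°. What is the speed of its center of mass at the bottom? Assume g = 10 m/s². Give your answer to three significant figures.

v ≈ 4.70 m/s

The moment of inertia is 0.25MR², giving k ≡ I/(MR²) = 0.25.
Since it rolls without slipping, ω = v/R and KE = ½Mv² + ½Iω² = ½(1+k)Mv² = (5/8)Mv².
The vertical drop is h = L sinθ = 2.3 × sin36.8° = 1.378 m.
Energy conservation: Mgh = (5/8)Mv², so v = √(2gh/(1+k)) = √(2 × 10 × 1.378 / 1.25) ≈ 4.70 m/s.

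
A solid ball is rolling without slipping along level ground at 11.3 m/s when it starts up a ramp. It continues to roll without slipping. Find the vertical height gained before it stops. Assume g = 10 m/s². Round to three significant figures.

h ≈ 8.94 m

Here I = (2/5)MR², so the shape factor k = I/(MR²) = 0.4.
Since it rolls without slipping, ω = v/R and KE = ½Mv² + ½Iω² = ½(1+k)Mv² = (7/10)Mv².
All of this converts to potential energy at the highest point: (7/10)Mv₀² = Mgh.
Thus h = (1+k)v₀²/(2g) = 1.4 × 11.3² / (2 × 10) ≈ 8.94 m.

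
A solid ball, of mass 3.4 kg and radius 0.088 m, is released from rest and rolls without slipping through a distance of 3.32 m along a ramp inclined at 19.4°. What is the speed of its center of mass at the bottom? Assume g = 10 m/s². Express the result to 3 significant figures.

v ≈ 3.97 m/s

With I = (2/5)MR², the ratio k = I/(MR²) is 0.4.
Rolling without slipping gives ω = v/R, so the total kinetic energy is ½Mv² + ½Iω² = ½(1+k)Mv² = (7/10)Mv².
The vertical drop is h = L sinθ = 3.32 × sin19.4° = 1.103 m.
Setting Mgh = (7/10)Mv² gives v = √(2gh/(1+k)) = √(2·10·1.103/1.4) ≈ 3.97 m/s.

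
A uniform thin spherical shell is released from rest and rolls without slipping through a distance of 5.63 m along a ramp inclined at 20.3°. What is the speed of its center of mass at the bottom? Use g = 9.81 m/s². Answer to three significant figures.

Here I = (2/3)MR², so the shape factor k = I/(MR²) = 2/3.
The rolling condition ω = v/R makes the rotational term ½I(v/R)² = ½kMv², so KE_total = ½(1+k)Mv² = (5/6)Mv².
The vertical drop is h = L sinθ = 5.63 × sin20.3° = 1.953 m.
Setting Mgh = (5/6)Mv² gives v = √(2gh/(1+k)) = √(2·9.81·1.953/1.667) ≈ 4.80 m/s.

v ≈ 4.80 m/s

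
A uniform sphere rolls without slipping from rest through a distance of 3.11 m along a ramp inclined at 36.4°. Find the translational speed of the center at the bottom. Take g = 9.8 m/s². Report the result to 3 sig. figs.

v ≈ 5.08 m/s

The moment of inertia is (2/5)MR², giving k ≡ I/(MR²) = 0.4.
Pure rolling means v = ωR; then KE = ½Mv² + ½I(v/R)² = ½(1+k)Mv² = (7/10)Mv².
The vertical drop is h = L sinθ = 3.11 × sin36.4° = 1.846 m.
Energy conservation: Mgh = (7/10)Mv², so v = √(2gh/(1+k)) = √(2 × 9.8 × 1.846 / 1.4) ≈ 5.08 m/s.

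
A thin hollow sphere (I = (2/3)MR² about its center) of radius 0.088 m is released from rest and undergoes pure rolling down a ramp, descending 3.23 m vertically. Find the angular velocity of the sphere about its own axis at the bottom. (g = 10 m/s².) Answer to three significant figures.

For this body I = (2/3)MR², i.e. k = I/(MR²) = 2/3.
The rolling condition ω = v/R makes the rotational term ½I(v/R)² = ½kMv², so KE_total = ½(1+k)Mv² = (5/6)Mv².
Energy conservation Mgh = ½(1+k)Mv² gives v = √(2gh/(1+k)) = √(2 × 10 × 3.23 / 1.667) = 6.226 m/s.
The angular speed follows from ω = v/R = 6.226/0.088 ≈ 70.7 rad/s.

ω ≈ 70.7 rad/s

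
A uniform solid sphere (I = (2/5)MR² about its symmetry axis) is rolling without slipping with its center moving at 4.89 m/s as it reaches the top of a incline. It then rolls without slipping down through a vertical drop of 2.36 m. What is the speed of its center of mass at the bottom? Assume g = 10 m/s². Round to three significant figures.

Here I = (2/5)MR², so the shape factor k = I/(MR²) = 0.4.
The rolling condition ω = v/R makes the rotational term ½I(v/R)² = ½kMv², so KE_total = ½(1+k)Mv² = (7/10)Mv².
Conserving energy between top and bottom: (7/10)Mv² = (7/10)Mv₀² + Mgh, hence v² = v₀² + 2gh/(1+k).
v = √(4.89² + 2×10×2.36/1.4) = √57.63 ≈ 7.59 m/s.

v ≈ 7.59 m/s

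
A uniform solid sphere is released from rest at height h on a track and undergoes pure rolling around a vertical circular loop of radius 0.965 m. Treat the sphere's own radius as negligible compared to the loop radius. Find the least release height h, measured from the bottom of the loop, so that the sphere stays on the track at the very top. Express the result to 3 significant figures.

h_min ≈ 2.61 m

Here I = (2/5)MR², so the shape factor k = I/(MR²) = 0.4.
At the top, contact is just lost when gravity alone supplies the centripetal force: Mg = Mv_top²/r, i.e. v_top² = gr.
With ω = v/R, the kinetic energy at speed v is ½(1+k)Mv² = (7/10)Mv².
Energy conservation from release (height h) to the top (height 2r): Mgh = Mg(2r) + (7/10)M·gr.
Thus h_min = 2r + (1+k)r/2 = r(2 + 1.4/2) = 0.965 × 2.7 ≈ 2.61 m.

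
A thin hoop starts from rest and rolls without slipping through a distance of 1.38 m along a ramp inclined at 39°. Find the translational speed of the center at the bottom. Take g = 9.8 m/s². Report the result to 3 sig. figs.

Here I = MR², so the shape factor k = I/(MR²) = 1.
Since it rolls without slipping, ω = v/R and KE = ½Mv² + ½Iω² = ½(1+k)Mv² = Mv².
The vertical drop is h = L sinθ = 1.38 × sin39° = 0.8685 m.
Setting Mgh = Mv² gives v = √(2gh/(1+k)) = √(2·9.8·0.8685/2) ≈ 2.92 m/s.

v ≈ 2.92 m/s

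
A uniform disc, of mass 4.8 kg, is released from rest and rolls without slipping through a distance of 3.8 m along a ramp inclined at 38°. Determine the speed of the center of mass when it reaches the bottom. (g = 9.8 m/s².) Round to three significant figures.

v ≈ 5.53 m/s

For this body I = (1/2)MR², i.e. k = I/(MR²) = 0.5.
Since it rolls without slipping, ω = v/R and KE = ½Mv² + ½Iω² = ½(1+k)Mv² = (3/4)Mv².
The vertical drop is h = L sinθ = 3.8 × sin38° = 2.34 m.
Energy conservation: Mgh = (3/4)Mv², so v = √(2gh/(1+k)) = √(2 × 9.8 × 2.34 / 1.5) ≈ 5.53 m/s.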